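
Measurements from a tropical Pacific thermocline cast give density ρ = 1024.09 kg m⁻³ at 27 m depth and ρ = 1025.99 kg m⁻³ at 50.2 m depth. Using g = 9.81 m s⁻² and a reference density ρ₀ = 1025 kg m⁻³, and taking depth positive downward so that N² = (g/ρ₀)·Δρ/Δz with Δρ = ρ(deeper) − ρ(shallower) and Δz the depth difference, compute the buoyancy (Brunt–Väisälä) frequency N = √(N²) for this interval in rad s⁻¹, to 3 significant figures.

0.0280 rad s⁻¹

Δρ = 1025.99 − 1024.09 = 1.90 kg m⁻³ over Δz = 50.2 − 27 = 23.2 m.
N² = (9.81/1025) × (1.90/23.2) = 7.8381 × 10⁻⁴ s⁻².
N = √(7.8381 × 10⁻⁴) = 0.027997 rad s⁻¹ ≈ 0.0280 rad s⁻¹.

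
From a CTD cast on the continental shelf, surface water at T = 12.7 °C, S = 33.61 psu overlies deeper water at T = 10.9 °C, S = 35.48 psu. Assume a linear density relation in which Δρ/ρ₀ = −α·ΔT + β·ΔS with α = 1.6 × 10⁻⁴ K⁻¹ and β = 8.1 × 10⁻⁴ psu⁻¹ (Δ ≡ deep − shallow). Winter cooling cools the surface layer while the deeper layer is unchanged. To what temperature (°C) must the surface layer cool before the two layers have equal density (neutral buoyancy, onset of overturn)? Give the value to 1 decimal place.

1.4 °C

Neutral buoyancy requires Δρ = 0, i.e. −α(T_deep − T_surf′) + β(S_deep − S_surf) = 0.
T_surf′ = T_deep − (β/α)·ΔS = 10.9 − (8.1 × 10⁻⁴/1.6 × 10⁻⁴)·(+1.87) = 1.433 °C.
Cooling required: 12.7 − (1.433) = 11.267 °C.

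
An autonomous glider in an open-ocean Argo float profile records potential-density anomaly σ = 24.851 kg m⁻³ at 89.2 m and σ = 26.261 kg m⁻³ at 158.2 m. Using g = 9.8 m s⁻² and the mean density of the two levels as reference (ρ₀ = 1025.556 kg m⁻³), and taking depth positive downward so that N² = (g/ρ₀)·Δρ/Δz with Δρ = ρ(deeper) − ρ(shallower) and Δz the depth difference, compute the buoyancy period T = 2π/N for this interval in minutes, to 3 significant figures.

Δρ = 1026.261 − 1024.851 = 1.410 kg m⁻³ over Δz = 158.2 − 89.2 = 69 m.
N² = (9.8/1025.556) × (1.410/69) = 1.9527 × 10⁻⁴ s⁻².
N = √(1.9527 × 10⁻⁴) = 0.013974 rad s⁻¹, so T = 2π/N = 449.63 s = 7.4938 min ≈ 7.49 min.

7.49 min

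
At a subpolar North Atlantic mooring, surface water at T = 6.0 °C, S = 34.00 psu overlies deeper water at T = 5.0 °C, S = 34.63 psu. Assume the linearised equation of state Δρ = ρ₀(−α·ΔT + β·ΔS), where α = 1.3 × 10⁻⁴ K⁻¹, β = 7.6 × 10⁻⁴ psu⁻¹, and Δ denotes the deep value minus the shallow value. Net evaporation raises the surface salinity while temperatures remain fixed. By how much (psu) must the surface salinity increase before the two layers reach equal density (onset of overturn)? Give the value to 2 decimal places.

Neutral buoyancy requires −α(T_deep − T_surf) + β(S_deep − S_surf′) = 0.
S_surf′ = S_deep − (α/β)·ΔT = 34.63 − (1.3 × 10⁻⁴/7.6 × 10⁻⁴)·(-1.0) = 34.8011 psu.
Increase required: 34.8011 − 34.00 = 0.8011 psu.

0.80 psu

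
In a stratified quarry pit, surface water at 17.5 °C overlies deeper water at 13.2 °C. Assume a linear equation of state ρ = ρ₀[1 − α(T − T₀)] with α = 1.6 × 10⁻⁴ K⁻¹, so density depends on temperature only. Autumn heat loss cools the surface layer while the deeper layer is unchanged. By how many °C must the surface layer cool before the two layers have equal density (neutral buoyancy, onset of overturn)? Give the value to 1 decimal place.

4.3 °C

With temperature the only control, equal density requires T_surf′ = T_deep.
T_surf′ = 13.2 °C.
Cooling required: 17.5 − 13.2 = 4.3 °C.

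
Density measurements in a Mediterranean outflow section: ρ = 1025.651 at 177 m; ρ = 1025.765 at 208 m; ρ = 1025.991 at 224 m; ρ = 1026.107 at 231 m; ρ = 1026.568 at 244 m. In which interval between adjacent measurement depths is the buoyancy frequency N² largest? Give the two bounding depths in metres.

Compute the density gradient over each adjacent pair:
  177–208 m: Δρ/Δz = 0.114/31 = 3.7 × 10⁻³ kg m⁻⁴
  208–224 m: Δρ/Δz = 0.226/16 = 0.014 kg m⁻⁴
  224–231 m: Δρ/Δz = 0.116/7 = 0.017 kg m⁻⁴
  231–244 m: Δρ/Δz = 0.461/13 = 0.035 kg m⁻⁴
The largest gradient is in the 231–244 m interval — the pycnocline.

231–244 m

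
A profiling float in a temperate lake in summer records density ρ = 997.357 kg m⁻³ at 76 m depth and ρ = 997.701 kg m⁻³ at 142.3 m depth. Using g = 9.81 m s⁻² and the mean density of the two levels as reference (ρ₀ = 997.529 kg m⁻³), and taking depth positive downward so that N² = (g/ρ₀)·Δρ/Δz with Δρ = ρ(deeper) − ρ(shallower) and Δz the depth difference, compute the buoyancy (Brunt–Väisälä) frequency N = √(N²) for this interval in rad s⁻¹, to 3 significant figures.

7.14 × 10⁻³ rad s⁻¹

Δρ = 997.701 − 997.357 = 0.344 kg m⁻³ over Δz = 142.3 − 76 = 66.3 m.
N² = (9.81/997.529) × (0.344/66.3) = 5.1026 × 10⁻⁵ s⁻².
N = √(5.1026 × 10⁻⁵) = 7.1432 × 10⁻³ rad s⁻¹ ≈ 7.14 × 10⁻³ rad s⁻¹.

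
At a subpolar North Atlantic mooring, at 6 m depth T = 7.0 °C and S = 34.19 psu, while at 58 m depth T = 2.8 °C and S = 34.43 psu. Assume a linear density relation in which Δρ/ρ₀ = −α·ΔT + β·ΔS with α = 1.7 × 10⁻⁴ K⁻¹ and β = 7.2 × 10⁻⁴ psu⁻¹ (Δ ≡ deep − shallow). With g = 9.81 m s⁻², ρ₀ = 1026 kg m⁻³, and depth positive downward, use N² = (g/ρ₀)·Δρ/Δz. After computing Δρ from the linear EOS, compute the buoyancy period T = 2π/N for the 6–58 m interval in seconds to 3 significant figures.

486 s

ΔT = -4.2 K, ΔS = +0.24 psu (deep − shallow).
Δρ/ρ₀ = −αΔT + βΔS = 7.14 × 10⁻⁴ + 1.728 × 10⁻⁴ = 8.868 × 10⁻⁴, so Δρ ≈ 0.9099 kg m⁻³.
N² = (g/ρ₀)·Δρ/Δz = g·(Δρ/ρ₀)/Δz = 9.81 × 8.868 × 10⁻⁴ / 52 = 1.6730 × 10⁻⁴ s⁻².
N = √(1.6730 × 10⁻⁴) = 0.012934 rad s⁻¹ → T = 2π/N = 485.79 s ≈ 486 s.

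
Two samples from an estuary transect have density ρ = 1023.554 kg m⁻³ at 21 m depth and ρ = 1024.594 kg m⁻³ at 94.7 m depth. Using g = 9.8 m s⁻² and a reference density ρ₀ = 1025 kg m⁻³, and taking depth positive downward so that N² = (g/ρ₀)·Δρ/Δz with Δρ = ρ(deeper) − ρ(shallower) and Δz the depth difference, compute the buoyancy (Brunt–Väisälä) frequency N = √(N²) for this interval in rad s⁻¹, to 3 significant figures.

Δρ = 1024.594 − 1023.554 = 1.040 kg m⁻³ over Δz = 94.7 − 21 = 73.7 m.
N² = (9.8/1025) × (1.040/73.7) = 1.3492 × 10⁻⁴ s⁻².
N = √(1.3492 × 10⁻⁴) = 0.011616 rad s⁻¹ ≈ 0.0116 rad s⁻¹.
A positive N² confirms static stability across the interval.

0.0116 rad s⁻¹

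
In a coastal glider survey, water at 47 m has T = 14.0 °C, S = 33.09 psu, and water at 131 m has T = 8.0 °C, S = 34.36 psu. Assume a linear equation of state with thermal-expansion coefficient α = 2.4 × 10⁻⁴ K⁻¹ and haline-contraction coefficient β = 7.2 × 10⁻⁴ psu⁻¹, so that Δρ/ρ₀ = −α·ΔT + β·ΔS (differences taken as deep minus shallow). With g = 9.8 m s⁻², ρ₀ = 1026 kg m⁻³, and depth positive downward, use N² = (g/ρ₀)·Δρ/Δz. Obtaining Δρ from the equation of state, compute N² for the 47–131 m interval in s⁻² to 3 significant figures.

ΔT = -6.0 K, ΔS = +1.27 psu (deep − shallow).
Δρ/ρ₀ = −αΔT + βΔS = 1.44 × 10⁻³ + 9.144 × 10⁻⁴ = 2.3544 × 10⁻³, so Δρ ≈ 2.416 kg m⁻³.
N² = (g/ρ₀)·Δρ/Δz = g·(Δρ/ρ₀)/Δz = 9.8 × 2.3544 × 10⁻³ / 84 = 2.7468 × 10⁻⁴ s⁻² ≈ 2.75 × 10⁻⁴ s⁻².

2.75 × 10⁻⁴ s⁻²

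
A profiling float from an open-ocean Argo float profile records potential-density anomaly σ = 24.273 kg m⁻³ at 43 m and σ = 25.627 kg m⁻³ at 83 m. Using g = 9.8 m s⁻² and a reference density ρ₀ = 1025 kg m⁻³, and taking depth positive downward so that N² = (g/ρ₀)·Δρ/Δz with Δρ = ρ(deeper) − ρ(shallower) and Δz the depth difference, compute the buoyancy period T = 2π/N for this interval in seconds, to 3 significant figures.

Δρ = 1025.627 − 1024.273 = 1.354 kg m⁻³ over Δz = 83 − 43 = 40 m.
N² = (9.8/1025) × (1.354/40) = 3.2364 × 10⁻⁴ s⁻².
N = √(3.2364 × 10⁻⁴) = 0.017990 rad s⁻¹, so T = 2π/N = 349.26 s ≈ 349 s.

349 s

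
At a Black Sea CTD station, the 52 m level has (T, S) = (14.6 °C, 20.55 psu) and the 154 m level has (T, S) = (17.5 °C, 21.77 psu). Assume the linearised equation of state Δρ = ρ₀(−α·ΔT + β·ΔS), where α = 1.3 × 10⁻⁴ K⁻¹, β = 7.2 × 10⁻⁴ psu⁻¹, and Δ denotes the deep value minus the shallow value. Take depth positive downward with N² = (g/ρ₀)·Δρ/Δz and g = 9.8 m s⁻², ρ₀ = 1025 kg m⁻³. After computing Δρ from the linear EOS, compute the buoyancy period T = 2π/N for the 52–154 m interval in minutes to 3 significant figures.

ΔT = +2.9 K, ΔS = +1.22 psu (deep − shallow).
Δρ/ρ₀ = −αΔT + βΔS = -3.77 × 10⁻⁴ + 8.784 × 10⁻⁴ = 5.014 × 10⁻⁴, so Δρ ≈ 0.5139 kg m⁻³.
N² = (g/ρ₀)·Δρ/Δz = g·(Δρ/ρ₀)/Δz = 9.8 × 5.014 × 10⁻⁴ / 102 = 4.8174 × 10⁻⁵ s⁻².
N = √(4.8174 × 10⁻⁵) = 6.9407 × 10⁻³ rad s⁻¹ → T = 2π/N = 905.27 s = 15.088 min ≈ 15.1 min.

15.1 min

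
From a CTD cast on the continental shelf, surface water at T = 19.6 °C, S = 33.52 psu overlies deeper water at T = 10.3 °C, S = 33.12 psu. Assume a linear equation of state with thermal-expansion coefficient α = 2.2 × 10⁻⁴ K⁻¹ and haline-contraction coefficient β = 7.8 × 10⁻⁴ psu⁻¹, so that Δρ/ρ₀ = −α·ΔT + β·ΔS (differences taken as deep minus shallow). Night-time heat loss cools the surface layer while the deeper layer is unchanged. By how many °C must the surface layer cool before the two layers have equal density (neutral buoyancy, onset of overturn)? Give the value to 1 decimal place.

Neutral buoyancy requires Δρ = 0, i.e. −α(T_deep − T_surf′) + β(S_deep − S_surf) = 0.
T_surf′ = T_deep − (β/α)·ΔS = 10.3 − (7.8 × 10⁻⁴/2.2 × 10⁻⁴)·(-0.40) = 11.718 °C.
Cooling required: 19.6 − (11.718) = 7.882 °C.

7.9 °C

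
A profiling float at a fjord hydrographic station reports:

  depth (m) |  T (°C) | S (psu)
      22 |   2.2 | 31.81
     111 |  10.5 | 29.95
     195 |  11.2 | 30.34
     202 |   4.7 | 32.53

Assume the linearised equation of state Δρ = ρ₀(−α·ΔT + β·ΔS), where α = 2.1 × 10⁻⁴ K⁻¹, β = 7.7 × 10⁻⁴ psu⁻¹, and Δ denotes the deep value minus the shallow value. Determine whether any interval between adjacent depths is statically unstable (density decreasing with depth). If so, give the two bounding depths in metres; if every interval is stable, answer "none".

22–111 m

Evaluate Δρ/ρ₀ = −αΔT + βΔS across each adjacent pair:
  22–111 m: −αΔT+βΔS = −(2.1 × 10⁻⁴)(+8.3)+(7.7 × 10⁻⁴)(-1.86) = -3.2 × 10⁻³ → UNSTABLE
  111–195 m: −αΔT+βΔS = −(2.1 × 10⁻⁴)(+0.7)+(7.7 × 10⁻⁴)(+0.39) = 1.5 × 10⁻⁴ → stable
  195–202 m: −αΔT+βΔS = −(2.1 × 10⁻⁴)(-6.5)+(7.7 × 10⁻⁴)(+2.19) = 3.1 × 10⁻³ → stable
The 22–111 m interval has Δρ < 0: lighter water underlies denser water.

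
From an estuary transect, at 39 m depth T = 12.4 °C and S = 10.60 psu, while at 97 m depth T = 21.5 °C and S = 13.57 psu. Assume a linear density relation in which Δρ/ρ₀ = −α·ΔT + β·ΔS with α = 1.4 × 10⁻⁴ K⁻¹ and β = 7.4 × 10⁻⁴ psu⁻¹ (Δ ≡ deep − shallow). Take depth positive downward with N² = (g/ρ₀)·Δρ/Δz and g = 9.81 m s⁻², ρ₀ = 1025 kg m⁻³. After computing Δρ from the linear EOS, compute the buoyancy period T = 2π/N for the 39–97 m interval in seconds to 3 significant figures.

503 s

ΔT = +9.1 K, ΔS = +2.97 psu (deep − shallow).
Δρ/ρ₀ = −αΔT + βΔS = -1.274 × 10⁻³ + 2.1978 × 10⁻³ = 9.238 × 10⁻⁴, so Δρ ≈ 0.9469 kg m⁻³.
N² = (g/ρ₀)·Δρ/Δz = g·(Δρ/ρ₀)/Δz = 9.81 × 9.238 × 10⁻⁴ / 58 = 1.5625 × 10⁻⁴ s⁻².
N = √(1.5625 × 10⁻⁴) = 0.012500 rad s⁻¹ → T = 2π/N = 502.65 s ≈ 503 s.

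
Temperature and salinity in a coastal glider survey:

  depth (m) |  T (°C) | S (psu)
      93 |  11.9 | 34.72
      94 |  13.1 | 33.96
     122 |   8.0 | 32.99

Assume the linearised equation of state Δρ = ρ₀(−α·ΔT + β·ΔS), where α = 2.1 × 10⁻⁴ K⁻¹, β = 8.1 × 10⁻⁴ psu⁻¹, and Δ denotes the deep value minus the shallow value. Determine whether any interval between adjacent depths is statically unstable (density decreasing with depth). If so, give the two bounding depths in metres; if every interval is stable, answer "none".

93–94 m

Evaluate Δρ/ρ₀ = −αΔT + βΔS across each adjacent pair:
  93–94 m: −αΔT+βΔS = −(2.1 × 10⁻⁴)(+1.2)+(8.1 × 10⁻⁴)(-0.76) = -8.7 × 10⁻⁴ → UNSTABLE
  94–122 m: −αΔT+βΔS = −(2.1 × 10⁻⁴)(-5.1)+(8.1 × 10⁻⁴)(-0.97) = 2.9 × 10⁻⁴ → stable
The 93–94 m interval has Δρ < 0: lighter water underlies denser water.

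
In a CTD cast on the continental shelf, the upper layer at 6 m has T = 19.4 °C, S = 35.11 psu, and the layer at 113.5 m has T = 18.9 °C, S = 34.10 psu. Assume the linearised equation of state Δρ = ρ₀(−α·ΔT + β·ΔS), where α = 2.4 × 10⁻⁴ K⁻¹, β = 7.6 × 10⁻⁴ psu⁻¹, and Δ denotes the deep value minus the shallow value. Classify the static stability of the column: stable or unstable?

unstable

ΔT = 18.9 − 19.4 = -0.5 K and ΔS = 34.10 − 35.11 = -1.01 psu (deep − shallow).
−αΔT = 1.20 × 10⁻⁴; βΔS = -7.676 × 10⁻⁴; sum Δρ/ρ₀ = -6.476 × 10⁻⁴.
Δρ/ρ₀ < 0, so Δρ < 0: deeper water is lighter → statically unstable; the column would overturn.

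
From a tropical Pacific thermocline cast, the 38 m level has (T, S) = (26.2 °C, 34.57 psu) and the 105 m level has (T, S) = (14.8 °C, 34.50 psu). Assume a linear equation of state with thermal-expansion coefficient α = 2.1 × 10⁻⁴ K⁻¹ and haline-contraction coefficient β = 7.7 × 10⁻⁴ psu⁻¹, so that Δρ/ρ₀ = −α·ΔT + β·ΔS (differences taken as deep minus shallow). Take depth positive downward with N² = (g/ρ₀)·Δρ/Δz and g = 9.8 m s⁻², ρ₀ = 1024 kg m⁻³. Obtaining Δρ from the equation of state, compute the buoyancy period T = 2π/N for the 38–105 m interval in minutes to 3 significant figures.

5.66 min

ΔT = -11.4 K, ΔS = -0.07 psu (deep − shallow).
Δρ/ρ₀ = −αΔT + βΔS = 2.394 × 10⁻³ − 5.39 × 10⁻⁵ = 2.3401 × 10⁻³, so Δρ ≈ 2.396 kg m⁻³.
N² = (g/ρ₀)·Δρ/Δz = g·(Δρ/ρ₀)/Δz = 9.8 × 2.3401 × 10⁻³ / 67 = 3.4228 × 10⁻⁴ s⁻².
N = √(3.4228 × 10⁻⁴) = 0.018501 rad s⁻¹ → T = 2π/N = 339.61 s = 5.6602 min ≈ 5.66 min.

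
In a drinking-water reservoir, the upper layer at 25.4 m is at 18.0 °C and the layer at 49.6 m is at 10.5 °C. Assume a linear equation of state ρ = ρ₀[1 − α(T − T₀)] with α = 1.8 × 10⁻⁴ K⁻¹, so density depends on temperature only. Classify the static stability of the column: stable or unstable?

stable

ΔT = 10.5 − 18.0 = -7.5 K, so Δρ/ρ₀ = −αΔT = 1.35 × 10⁻³.
Δρ/ρ₀ > 0, so Δρ > 0: deeper water is denser → statically stable.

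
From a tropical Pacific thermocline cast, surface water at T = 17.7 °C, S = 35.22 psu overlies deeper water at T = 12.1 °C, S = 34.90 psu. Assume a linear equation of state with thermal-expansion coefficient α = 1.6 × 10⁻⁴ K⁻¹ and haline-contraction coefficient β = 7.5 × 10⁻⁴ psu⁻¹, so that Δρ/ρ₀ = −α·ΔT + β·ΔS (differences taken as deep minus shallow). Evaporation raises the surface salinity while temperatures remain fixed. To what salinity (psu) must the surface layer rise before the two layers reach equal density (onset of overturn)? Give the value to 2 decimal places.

36.09 psu

Neutral buoyancy requires −α(T_deep − T_surf) + β(S_deep − S_surf′) = 0.
S_surf′ = S_deep − (α/β)·ΔT = 34.90 − (1.6 × 10⁻⁴/7.5 × 10⁻⁴)·(-5.6) = 36.0947 psu.
Increase required: 36.0947 − 35.22 = 0.8747 psu.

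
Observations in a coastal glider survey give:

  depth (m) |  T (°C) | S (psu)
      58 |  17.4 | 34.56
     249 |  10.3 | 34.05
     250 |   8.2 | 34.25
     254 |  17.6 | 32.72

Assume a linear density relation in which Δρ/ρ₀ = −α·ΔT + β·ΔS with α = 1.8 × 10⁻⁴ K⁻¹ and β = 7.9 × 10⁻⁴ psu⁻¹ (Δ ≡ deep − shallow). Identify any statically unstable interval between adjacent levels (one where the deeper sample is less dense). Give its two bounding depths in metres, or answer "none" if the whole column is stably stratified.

Evaluate Δρ/ρ₀ = −αΔT + βΔS across each adjacent pair:
  58–249 m: −αΔT+βΔS = −(1.8 × 10⁻⁴)(-7.1)+(7.9 × 10⁻⁴)(-0.51) = 8.8 × 10⁻⁴ → stable
  249–250 m: −αΔT+βΔS = −(1.8 × 10⁻⁴)(-2.1)+(7.9 × 10⁻⁴)(+0.20) = 5.4 × 10⁻⁴ → stable
  250–254 m: −αΔT+βΔS = −(1.8 × 10⁻⁴)(+9.4)+(7.9 × 10⁻⁴)(-1.53) = -2.9 × 10⁻³ → UNSTABLE
The 250–254 m interval has Δρ < 0: lighter water underlies denser water.

250–254 m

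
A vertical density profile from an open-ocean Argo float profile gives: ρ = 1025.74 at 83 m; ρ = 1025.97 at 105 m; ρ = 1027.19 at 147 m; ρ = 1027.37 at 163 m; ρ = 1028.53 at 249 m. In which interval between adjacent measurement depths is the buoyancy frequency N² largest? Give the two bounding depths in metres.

105–147 m

Compute the density gradient over each adjacent pair:
  83–105 m: Δρ/Δz = 0.23/22 = 0.010 kg m⁻⁴
  105–147 m: Δρ/Δz = 1.22/42 = 0.029 kg m⁻⁴
  147–163 m: Δρ/Δz = 0.18/16 = 0.011 kg m⁻⁴
  163–249 m: Δρ/Δz = 1.16/86 = 0.013 kg m⁻⁴
The largest gradient is in the 105–147 m interval — the pycnocline.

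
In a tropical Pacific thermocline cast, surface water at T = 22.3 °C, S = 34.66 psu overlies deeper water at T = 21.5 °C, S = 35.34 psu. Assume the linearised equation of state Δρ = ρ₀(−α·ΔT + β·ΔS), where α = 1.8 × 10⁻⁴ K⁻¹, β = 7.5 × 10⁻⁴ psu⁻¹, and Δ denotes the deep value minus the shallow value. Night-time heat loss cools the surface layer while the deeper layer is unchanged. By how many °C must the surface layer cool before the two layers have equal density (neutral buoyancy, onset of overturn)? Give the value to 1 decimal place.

Neutral buoyancy requires Δρ = 0, i.e. −α(T_deep − T_surf′) + β(S_deep − S_surf) = 0.
T_surf′ = T_deep − (β/α)·ΔS = 21.5 − (7.5 × 10⁻⁴/1.8 × 10⁻⁴)·(+0.68) = 18.667 °C.
Cooling required: 22.3 − (18.667) = 3.633 °C.

3.6 °C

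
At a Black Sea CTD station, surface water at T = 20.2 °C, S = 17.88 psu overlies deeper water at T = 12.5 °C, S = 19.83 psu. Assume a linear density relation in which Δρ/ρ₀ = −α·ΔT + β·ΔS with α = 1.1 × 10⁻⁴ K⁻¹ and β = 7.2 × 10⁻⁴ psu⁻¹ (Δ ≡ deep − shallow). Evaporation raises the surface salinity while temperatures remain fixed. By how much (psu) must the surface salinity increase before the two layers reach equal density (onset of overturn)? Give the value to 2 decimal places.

Neutral buoyancy requires −α(T_deep − T_surf) + β(S_deep − S_surf′) = 0.
S_surf′ = S_deep − (α/β)·ΔT = 19.83 − (1.1 × 10⁻⁴/7.2 × 10⁻⁴)·(-7.7) = 21.0064 psu.
Increase required: 21.0064 − 17.88 = 3.1264 psu.

3.13 psu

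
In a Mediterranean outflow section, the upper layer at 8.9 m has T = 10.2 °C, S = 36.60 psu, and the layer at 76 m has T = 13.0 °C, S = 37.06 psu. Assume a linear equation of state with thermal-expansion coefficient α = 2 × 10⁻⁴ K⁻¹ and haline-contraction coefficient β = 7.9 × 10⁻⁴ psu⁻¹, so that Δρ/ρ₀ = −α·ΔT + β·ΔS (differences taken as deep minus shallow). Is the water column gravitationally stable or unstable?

ΔT = 13.0 − 10.2 = +2.8 K and ΔS = 37.06 − 36.60 = +0.46 psu (deep − shallow).
−αΔT = -5.60 × 10⁻⁴; βΔS = 3.634 × 10⁻⁴; sum Δρ/ρ₀ = -1.966 × 10⁻⁴.
Δρ/ρ₀ < 0, so Δρ < 0: deeper water is lighter → statically unstable; the column would overturn.

unstable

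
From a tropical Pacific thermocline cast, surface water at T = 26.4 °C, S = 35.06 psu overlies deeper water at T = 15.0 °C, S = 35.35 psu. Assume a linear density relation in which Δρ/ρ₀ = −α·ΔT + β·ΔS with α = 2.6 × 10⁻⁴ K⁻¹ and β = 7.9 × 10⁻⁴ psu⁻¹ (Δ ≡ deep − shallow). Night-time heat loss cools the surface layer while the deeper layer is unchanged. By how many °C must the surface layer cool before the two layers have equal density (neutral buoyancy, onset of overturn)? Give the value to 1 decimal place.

Neutral buoyancy requires Δρ = 0, i.e. −α(T_deep − T_surf′) + β(S_deep − S_surf) = 0.
T_surf′ = T_deep − (β/α)·ΔS = 15.0 − (7.9 × 10⁻⁴/2.6 × 10⁻⁴)·(+0.29) = 14.119 °C.
Cooling required: 26.4 − (14.119) = 12.281 °C.

12.3 °C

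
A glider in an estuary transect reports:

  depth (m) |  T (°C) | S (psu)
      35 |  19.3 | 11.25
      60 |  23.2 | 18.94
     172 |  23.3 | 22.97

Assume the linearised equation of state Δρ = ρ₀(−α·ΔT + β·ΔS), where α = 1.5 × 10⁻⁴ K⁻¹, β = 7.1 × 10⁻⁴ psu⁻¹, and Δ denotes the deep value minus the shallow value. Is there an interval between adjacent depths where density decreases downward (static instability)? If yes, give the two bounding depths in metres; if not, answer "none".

none

Evaluate Δρ/ρ₀ = −αΔT + βΔS across each adjacent pair:
  35–60 m: −αΔT+βΔS = −(1.5 × 10⁻⁴)(+3.9)+(7.1 × 10⁻⁴)(+7.69) = 4.9 × 10⁻³ → stable
  60–172 m: −αΔT+βΔS = −(1.5 × 10⁻⁴)(+0.1)+(7.1 × 10⁻⁴)(+4.03) = 2.8 × 10⁻³ → stable
Every interval has Δρ > 0: the column is stably stratified throughout.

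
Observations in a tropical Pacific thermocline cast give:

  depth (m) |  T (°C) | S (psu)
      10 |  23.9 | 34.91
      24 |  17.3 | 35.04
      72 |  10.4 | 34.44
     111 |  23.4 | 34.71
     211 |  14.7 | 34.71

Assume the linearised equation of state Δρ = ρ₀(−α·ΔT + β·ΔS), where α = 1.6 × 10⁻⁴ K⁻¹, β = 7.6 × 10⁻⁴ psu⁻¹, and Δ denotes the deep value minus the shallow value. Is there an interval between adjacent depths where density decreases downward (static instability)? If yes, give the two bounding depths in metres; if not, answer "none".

Evaluate Δρ/ρ₀ = −αΔT + βΔS across each adjacent pair:
  10–24 m: −αΔT+βΔS = −(1.6 × 10⁻⁴)(-6.6)+(7.6 × 10⁻⁴)(+0.13) = 1.2 × 10⁻³ → stable
  24–72 m: −αΔT+βΔS = −(1.6 × 10⁻⁴)(-6.9)+(7.6 × 10⁻⁴)(-0.60) = 6.5 × 10⁻⁴ → stable
  72–111 m: −αΔT+βΔS = −(1.6 × 10⁻⁴)(+13.0)+(7.6 × 10⁻⁴)(+0.27) = -1.9 × 10⁻³ → UNSTABLE
  111–211 m: −αΔT+βΔS = −(1.6 × 10⁻⁴)(-8.7)+(7.6 × 10⁻⁴)(+0.00) = 1.4 × 10⁻³ → stable
The 72–111 m interval has Δρ < 0: lighter water underlies denser water.

72–111 m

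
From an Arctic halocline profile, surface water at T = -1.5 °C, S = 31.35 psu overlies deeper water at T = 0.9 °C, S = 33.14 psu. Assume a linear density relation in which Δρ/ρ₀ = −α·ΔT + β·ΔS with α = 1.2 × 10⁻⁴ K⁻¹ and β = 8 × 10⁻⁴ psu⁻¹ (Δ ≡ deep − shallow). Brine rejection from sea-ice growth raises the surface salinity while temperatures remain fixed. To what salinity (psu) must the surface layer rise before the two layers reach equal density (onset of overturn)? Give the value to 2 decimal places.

Neutral buoyancy requires −α(T_deep − T_surf) + β(S_deep − S_surf′) = 0.
S_surf′ = S_deep − (α/β)·ΔT = 33.14 − (1.2 × 10⁻⁴/8 × 10⁻⁴)·(+2.4) = 32.7800 psu.
Increase required: 32.7800 − 31.35 = 1.4300 psu.

32.78 psu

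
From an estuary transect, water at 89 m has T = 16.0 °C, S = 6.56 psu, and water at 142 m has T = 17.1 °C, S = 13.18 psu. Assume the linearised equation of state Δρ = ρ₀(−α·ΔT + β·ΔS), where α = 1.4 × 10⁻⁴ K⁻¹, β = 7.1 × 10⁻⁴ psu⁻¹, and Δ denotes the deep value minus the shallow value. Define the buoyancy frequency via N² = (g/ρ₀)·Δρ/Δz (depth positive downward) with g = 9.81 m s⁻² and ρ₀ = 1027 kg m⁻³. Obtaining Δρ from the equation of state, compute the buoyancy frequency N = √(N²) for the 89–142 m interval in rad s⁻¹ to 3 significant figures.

0.0290 rad s⁻¹

ΔT = +1.1 K, ΔS = +6.62 psu (deep − shallow).
Δρ/ρ₀ = −αΔT + βΔS = -1.54 × 10⁻⁴ + 4.7002 × 10⁻³ = 4.5462 × 10⁻³, so Δρ ≈ 4.669 kg m⁻³.
N² = (g/ρ₀)·Δρ/Δz = g·(Δρ/ρ₀)/Δz = 9.81 × 4.5462 × 10⁻³ / 53 = 8.4148 × 10⁻⁴ s⁻².
N = √(8.4148 × 10⁻⁴) = 0.029008 rad s⁻¹ ≈ 0.0290 rad s⁻¹.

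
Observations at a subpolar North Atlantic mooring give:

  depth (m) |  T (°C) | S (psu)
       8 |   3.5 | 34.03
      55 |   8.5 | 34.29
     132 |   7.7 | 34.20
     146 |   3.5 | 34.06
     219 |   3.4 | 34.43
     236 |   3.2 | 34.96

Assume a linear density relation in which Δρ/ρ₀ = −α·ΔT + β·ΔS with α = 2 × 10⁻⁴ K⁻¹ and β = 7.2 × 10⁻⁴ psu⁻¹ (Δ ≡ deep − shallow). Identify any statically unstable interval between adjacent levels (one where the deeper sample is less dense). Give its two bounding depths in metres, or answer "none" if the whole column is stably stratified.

Evaluate Δρ/ρ₀ = −αΔT + βΔS across each adjacent pair:
  8–55 m: −αΔT+βΔS = −(2 × 10⁻⁴)(+5.0)+(7.2 × 10⁻⁴)(+0.26) = -8.1 × 10⁻⁴ → UNSTABLE
  55–132 m: −αΔT+βΔS = −(2 × 10⁻⁴)(-0.8)+(7.2 × 10⁻⁴)(-0.09) = 9.5 × 10⁻⁵ → stable
  132–146 m: −αΔT+βΔS = −(2 × 10⁻⁴)(-4.2)+(7.2 × 10⁻⁴)(-0.14) = 7.4 × 10⁻⁴ → stable
  146–219 m: −αΔT+βΔS = −(2 × 10⁻⁴)(-0.1)+(7.2 × 10⁻⁴)(+0.37) = 2.9 × 10⁻⁴ → stable
  219–236 m: −αΔT+βΔS = −(2 × 10⁻⁴)(-0.2)+(7.2 × 10⁻⁴)(+0.53) = 4.2 × 10⁻⁴ → stable
The 8–55 m interval has Δρ < 0: lighter water underlies denser water.

8–55 m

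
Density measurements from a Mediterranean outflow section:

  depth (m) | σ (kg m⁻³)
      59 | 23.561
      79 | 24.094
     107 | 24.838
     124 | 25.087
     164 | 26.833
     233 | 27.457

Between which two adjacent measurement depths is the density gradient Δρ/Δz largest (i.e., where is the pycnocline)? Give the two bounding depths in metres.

Compute the density gradient over each adjacent pair:
  59–79 m: Δρ/Δz = 0.533/20 = 0.027 kg m⁻⁴
  79–107 m: Δρ/Δz = 0.744/28 = 0.027 kg m⁻⁴
  107–124 m: Δρ/Δz = 0.249/17 = 0.015 kg m⁻⁴
  124–164 m: Δρ/Δz = 1.746/40 = 0.044 kg m⁻⁴
  164–233 m: Δρ/Δz = 0.624/69 = 9.0 × 10⁻³ kg m⁻⁴
The largest gradient is in the 124–164 m interval — the pycnocline.

124–164 m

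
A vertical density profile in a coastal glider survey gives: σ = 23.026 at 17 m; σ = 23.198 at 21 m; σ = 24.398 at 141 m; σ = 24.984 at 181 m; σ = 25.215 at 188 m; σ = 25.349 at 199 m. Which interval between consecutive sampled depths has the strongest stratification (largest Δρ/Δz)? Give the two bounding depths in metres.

Compute the density gradient over each adjacent pair:
  17–21 m: Δρ/Δz = 0.172/4 = 0.043 kg m⁻⁴
  21–141 m: Δρ/Δz = 1.200/120 = 0.010 kg m⁻⁴
  141–181 m: Δρ/Δz = 0.586/40 = 0.015 kg m⁻⁴
  181–188 m: Δρ/Δz = 0.231/7 = 0.033 kg m⁻⁴
  188–199 m: Δρ/Δz = 0.134/11 = 0.012 kg m⁻⁴
The largest gradient is in the 17–21 m interval — the pycnocline.

17–21 m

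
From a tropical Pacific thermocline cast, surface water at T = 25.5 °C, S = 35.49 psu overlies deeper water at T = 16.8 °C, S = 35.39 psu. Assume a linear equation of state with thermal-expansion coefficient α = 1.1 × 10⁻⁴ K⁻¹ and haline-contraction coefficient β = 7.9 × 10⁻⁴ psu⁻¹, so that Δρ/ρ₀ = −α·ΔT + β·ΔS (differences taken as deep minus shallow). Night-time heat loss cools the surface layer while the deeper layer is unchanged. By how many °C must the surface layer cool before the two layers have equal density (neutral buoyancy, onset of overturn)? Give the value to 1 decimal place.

Neutral buoyancy requires Δρ = 0, i.e. −α(T_deep − T_surf′) + β(S_deep − S_surf) = 0.
T_surf′ = T_deep − (β/α)·ΔS = 16.8 − (7.9 × 10⁻⁴/1.1 × 10⁻⁴)·(-0.10) = 17.518 °C.
Cooling required: 25.5 − (17.518) = 7.982 °C.

8.0 °C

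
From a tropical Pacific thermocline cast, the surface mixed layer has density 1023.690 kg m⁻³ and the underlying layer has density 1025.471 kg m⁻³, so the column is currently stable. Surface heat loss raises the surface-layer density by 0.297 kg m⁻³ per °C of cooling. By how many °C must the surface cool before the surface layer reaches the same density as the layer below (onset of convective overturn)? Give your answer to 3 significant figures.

Density deficit of the surface layer: 1025.471 − 1023.690 = 1.781 kg m⁻³.
Required change = 1.781 / 0.297 = 6.00 °C.

6.00 °C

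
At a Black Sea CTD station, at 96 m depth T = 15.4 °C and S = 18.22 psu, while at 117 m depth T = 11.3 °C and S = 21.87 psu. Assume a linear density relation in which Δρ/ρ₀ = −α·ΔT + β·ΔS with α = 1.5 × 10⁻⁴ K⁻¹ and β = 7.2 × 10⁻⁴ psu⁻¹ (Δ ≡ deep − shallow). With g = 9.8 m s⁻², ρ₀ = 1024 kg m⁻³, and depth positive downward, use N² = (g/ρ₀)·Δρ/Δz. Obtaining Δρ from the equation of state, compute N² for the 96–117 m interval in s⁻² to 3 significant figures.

1.51 × 10⁻³ s⁻²

ΔT = -4.1 K, ΔS = +3.65 psu (deep − shallow).
Δρ/ρ₀ = −αΔT + βΔS = 6.15 × 10⁻⁴ + 2.628 × 10⁻³ = 3.243 × 10⁻³, so Δρ ≈ 3.321 kg m⁻³.
N² = (g/ρ₀)·Δρ/Δz = g·(Δρ/ρ₀)/Δz = 9.8 × 3.243 × 10⁻³ / 21 = 1.5134 × 10⁻³ s⁻² ≈ 1.51 × 10⁻³ s⁻².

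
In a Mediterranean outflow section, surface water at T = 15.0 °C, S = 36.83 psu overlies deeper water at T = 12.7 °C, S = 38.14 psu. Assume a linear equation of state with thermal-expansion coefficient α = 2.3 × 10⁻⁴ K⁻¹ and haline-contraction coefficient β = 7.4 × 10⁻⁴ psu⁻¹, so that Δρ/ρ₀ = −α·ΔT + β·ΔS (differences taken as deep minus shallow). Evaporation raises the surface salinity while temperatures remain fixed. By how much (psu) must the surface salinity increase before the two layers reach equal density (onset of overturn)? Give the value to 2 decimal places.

2.02 psu

Neutral buoyancy requires −α(T_deep − T_surf) + β(S_deep − S_surf′) = 0.
S_surf′ = S_deep − (α/β)·ΔT = 38.14 − (2.3 × 10⁻⁴/7.4 × 10⁻⁴)·(-2.3) = 38.8549 psu.
Increase required: 38.8549 − 36.83 = 2.0249 psu.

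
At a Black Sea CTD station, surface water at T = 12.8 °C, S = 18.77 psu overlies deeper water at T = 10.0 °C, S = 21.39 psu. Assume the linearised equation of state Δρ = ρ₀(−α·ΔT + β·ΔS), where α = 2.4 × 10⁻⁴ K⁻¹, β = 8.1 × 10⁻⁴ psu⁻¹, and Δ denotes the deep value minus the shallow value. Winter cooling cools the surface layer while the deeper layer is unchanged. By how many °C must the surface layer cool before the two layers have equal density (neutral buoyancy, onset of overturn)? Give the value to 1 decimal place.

11.6 °C

Neutral buoyancy requires Δρ = 0, i.e. −α(T_deep − T_surf′) + β(S_deep − S_surf) = 0.
T_surf′ = T_deep − (β/α)·ΔS = 10.0 − (8.1 × 10⁻⁴/2.4 × 10⁻⁴)·(+2.62) = 1.158 °C.
Cooling required: 12.8 − (1.158) = 11.642 °C.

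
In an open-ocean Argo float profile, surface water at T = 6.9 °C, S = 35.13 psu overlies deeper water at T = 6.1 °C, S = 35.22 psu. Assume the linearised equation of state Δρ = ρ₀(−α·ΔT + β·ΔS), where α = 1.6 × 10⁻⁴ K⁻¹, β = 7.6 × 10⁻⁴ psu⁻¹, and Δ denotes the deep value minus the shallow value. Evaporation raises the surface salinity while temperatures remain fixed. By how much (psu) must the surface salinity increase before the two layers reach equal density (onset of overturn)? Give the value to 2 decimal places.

Neutral buoyancy requires −α(T_deep − T_surf) + β(S_deep − S_surf′) = 0.
S_surf′ = S_deep − (α/β)·ΔT = 35.22 − (1.6 × 10⁻⁴/7.6 × 10⁻⁴)·(-0.8) = 35.3884 psu.
Increase required: 35.3884 − 35.13 = 0.2584 psu.

0.26 psu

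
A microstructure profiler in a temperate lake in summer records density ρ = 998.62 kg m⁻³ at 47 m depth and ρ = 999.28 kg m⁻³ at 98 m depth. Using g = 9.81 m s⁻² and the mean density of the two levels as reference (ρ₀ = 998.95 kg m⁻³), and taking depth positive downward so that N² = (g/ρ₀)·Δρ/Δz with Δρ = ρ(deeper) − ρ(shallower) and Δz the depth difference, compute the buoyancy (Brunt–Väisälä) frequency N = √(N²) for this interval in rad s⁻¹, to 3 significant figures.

0.0113 rad s⁻¹

Δρ = 999.28 − 998.62 = 0.66 kg m⁻³ over Δz = 98 − 47 = 51 m.
N² = (9.81/998.95) × (0.66/51) = 1.2709 × 10⁻⁴ s⁻².
N = √(1.2709 × 10⁻⁴) = 0.011273 rad s⁻¹ ≈ 0.0113 rad s⁻¹.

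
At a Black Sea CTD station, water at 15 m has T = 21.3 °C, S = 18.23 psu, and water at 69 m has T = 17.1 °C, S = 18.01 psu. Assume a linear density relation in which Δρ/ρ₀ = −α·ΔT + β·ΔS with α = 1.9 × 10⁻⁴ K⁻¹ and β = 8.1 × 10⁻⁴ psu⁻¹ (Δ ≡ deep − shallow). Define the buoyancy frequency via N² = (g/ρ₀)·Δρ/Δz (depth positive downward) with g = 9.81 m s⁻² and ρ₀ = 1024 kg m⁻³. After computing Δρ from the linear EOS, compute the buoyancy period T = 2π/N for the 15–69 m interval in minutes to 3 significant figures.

9.87 min

ΔT = -4.2 K, ΔS = -0.22 psu (deep − shallow).
Δρ/ρ₀ = −αΔT + βΔS = 7.98 × 10⁻⁴ − 1.782 × 10⁻⁴ = 6.198 × 10⁻⁴, so Δρ ≈ 0.6347 kg m⁻³.
N² = (g/ρ₀)·Δρ/Δz = g·(Δρ/ρ₀)/Δz = 9.81 × 6.198 × 10⁻⁴ / 54 = 1.1260 × 10⁻⁴ s⁻².
N = √(1.1260 × 10⁻⁴) = 0.010611 rad s⁻¹ → T = 2π/N = 592.14 s = 9.8690 min ≈ 9.87 min.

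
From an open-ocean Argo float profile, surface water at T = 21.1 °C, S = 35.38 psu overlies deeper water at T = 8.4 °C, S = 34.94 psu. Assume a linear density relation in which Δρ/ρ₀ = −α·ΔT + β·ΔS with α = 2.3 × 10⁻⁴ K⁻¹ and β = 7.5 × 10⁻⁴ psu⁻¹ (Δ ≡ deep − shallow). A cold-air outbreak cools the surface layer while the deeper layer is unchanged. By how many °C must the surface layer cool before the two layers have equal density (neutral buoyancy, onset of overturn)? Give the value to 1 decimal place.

11.3 °C

Neutral buoyancy requires Δρ = 0, i.e. −α(T_deep − T_surf′) + β(S_deep − S_surf) = 0.
T_surf′ = T_deep − (β/α)·ΔS = 8.4 − (7.5 × 10⁻⁴/2.3 × 10⁻⁴)·(-0.44) = 9.835 °C.
Cooling required: 21.1 − (9.835) = 11.265 °C.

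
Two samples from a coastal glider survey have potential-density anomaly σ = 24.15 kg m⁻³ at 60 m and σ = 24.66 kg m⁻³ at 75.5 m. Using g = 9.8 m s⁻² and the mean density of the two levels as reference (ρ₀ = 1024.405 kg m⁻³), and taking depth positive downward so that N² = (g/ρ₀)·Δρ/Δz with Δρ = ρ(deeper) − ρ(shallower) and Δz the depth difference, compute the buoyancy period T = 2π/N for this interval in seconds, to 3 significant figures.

354 s

Δρ = 1024.66 − 1024.15 = 0.51 kg m⁻³ over Δz = 75.5 − 60 = 15.5 m.
N² = (9.8/1024.405) × (0.51/15.5) = 3.1477 × 10⁻⁴ s⁻².
N = √(3.1477 × 10⁻⁴) = 0.017742 rad s⁻¹, so T = 2π/N = 354.14 s ≈ 354 s.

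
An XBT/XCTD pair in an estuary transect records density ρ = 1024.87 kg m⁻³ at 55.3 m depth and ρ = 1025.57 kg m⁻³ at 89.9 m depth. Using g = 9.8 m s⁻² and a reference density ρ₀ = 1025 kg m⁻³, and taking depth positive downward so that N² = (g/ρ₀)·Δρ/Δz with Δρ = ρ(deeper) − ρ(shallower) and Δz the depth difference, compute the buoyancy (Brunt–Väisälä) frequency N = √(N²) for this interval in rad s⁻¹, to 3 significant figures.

Δρ = 1025.57 − 1024.87 = 0.70 kg m⁻³ over Δz = 89.9 − 55.3 = 34.6 m.
N² = (9.8/1025) × (0.70/34.6) = 1.9343 × 10⁻⁴ s⁻².
N = √(1.9343 × 10⁻⁴) = 0.013908 rad s⁻¹ ≈ 0.0139 rad s⁻¹.
N² > 0, so the interval is statically stable.

0.0139 rad s⁻¹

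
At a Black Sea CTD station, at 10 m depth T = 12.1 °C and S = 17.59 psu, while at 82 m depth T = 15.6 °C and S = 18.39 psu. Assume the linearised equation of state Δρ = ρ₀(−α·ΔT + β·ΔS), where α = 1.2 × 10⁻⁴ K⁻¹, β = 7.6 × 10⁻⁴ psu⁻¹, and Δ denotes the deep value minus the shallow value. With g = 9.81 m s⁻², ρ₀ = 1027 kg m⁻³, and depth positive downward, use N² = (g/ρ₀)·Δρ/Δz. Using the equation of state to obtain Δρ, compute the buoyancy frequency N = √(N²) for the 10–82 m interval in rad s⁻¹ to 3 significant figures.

ΔT = +3.5 K, ΔS = +0.80 psu (deep − shallow).
Δρ/ρ₀ = −αΔT + βΔS = -4.20 × 10⁻⁴ + 6.08 × 10⁻⁴ = 1.88 × 10⁻⁴, so Δρ ≈ 0.1931 kg m⁻³.
N² = (g/ρ₀)·Δρ/Δz = g·(Δρ/ρ₀)/Δz = 9.81 × 1.88 × 10⁻⁴ / 72 = 2.5615 × 10⁻⁵ s⁻².
N = √(2.5615 × 10⁻⁵) = 5.0611 × 10⁻³ rad s⁻¹ ≈ 5.06 × 10⁻³ rad s⁻¹.

5.06 × 10⁻³ rad s⁻¹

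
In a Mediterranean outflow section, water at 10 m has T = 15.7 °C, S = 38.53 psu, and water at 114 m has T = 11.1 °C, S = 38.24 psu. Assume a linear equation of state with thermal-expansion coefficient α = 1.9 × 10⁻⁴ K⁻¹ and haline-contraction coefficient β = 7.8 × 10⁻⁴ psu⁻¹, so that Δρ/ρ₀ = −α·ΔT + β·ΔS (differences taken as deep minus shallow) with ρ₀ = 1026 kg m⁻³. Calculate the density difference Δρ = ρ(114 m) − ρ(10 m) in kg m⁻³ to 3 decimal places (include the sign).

+0.665 kg m⁻³

ΔT = -4.6 K, ΔS = -0.29 psu (deep − shallow).
Δρ/ρ₀ = −(1.9 × 10⁻⁴)(-4.6) + (7.8 × 10⁻⁴)(-0.29) = 6.478 × 10⁻⁴.
Δρ = 1026 × (6.478 × 10⁻⁴) = +0.665 kg m⁻³.
Positive Δρ: denser below, stable.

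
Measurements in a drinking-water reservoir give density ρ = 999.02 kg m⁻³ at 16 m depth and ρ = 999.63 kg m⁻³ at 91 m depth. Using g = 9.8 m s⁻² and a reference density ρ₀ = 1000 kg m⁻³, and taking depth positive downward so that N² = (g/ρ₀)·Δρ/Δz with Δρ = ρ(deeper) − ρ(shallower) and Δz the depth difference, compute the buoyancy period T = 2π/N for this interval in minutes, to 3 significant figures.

11.7 min

Δρ = 999.63 − 999.02 = 0.61 kg m⁻³ over Δz = 91 − 16 = 75 m.
N² = (9.8/1000) × (0.61/75) = 7.9707 × 10⁻⁵ s⁻².
N = √(7.9707 × 10⁻⁵) = 8.9279 × 10⁻³ rad s⁻¹, so T = 2π/N = 703.77 s = 11.729 min ≈ 11.7 min.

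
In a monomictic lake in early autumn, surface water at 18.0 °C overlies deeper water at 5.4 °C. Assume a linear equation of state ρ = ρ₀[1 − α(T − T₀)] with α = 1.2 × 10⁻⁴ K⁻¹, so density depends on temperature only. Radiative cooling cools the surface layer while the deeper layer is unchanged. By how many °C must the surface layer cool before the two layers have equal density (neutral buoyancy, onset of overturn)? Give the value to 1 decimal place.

With temperature the only control, equal density requires T_surf′ = T_deep.
T_surf′ = 5.4 °C.
Cooling required: 18.0 − 5.4 = 12.6 °C.

12.6 °C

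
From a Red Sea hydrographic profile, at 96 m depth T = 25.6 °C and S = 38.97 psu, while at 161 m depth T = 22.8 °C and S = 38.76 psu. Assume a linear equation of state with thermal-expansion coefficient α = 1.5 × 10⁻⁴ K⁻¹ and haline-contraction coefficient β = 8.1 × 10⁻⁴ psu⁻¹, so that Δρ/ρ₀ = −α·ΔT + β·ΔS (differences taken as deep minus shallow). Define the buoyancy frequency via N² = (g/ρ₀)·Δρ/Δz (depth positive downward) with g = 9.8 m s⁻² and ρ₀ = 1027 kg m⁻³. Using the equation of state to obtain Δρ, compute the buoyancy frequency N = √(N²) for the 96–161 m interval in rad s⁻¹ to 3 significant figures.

6.14 × 10⁻³ rad s⁻¹

ΔT = -2.8 K, ΔS = -0.21 psu (deep − shallow).
Δρ/ρ₀ = −αΔT + βΔS = 4.20 × 10⁻⁴ − 1.701 × 10⁻⁴ = 2.499 × 10⁻⁴, so Δρ ≈ 0.2566 kg m⁻³.
N² = (g/ρ₀)·Δρ/Δz = g·(Δρ/ρ₀)/Δz = 9.8 × 2.499 × 10⁻⁴ / 65 = 3.7677 × 10⁻⁵ s⁻².
N = √(3.7677 × 10⁻⁵) = 6.1382 × 10⁻³ rad s⁻¹ ≈ 6.14 × 10⁻³ rad s⁻¹.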